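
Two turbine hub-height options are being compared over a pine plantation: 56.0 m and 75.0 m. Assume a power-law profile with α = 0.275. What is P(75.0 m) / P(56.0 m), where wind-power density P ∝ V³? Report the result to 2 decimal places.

1.27

Speed ratio: V_B/V_A = (z_B/z_A)^α = (75.0/56.0)^0.275 = (1.3393)^0.275 = 1.08365
Power-density ratio: P_B/P_A = (V_B/V_A)³ = (1.08365)³ = 1.27254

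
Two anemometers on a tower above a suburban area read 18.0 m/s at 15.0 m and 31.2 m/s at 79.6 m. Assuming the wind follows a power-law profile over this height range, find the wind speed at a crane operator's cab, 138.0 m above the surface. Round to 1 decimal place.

First find α: α = ln(V₂/V₁)/ln(z₂/z₁) = ln(31.2/18.0)/ln(79.6/15.0) = 0.55005/1.66896 = 0.3296
Extrapolate from 79.6 m to 138.0 m: V₃ = 31.2 × (138.0/79.6)^0.3296 = 31.2 × 1.1988 = 37.4034 m/s

37.4 m/s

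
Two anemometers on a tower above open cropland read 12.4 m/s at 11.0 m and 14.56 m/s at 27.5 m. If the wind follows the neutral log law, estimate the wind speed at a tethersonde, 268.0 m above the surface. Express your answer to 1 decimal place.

Log law: V ∝ ln(z/z₀). From the pair, with r = V₁/V₂ = 0.85165,
ln z₀ = (ln z₁ − r·ln z₂)/(1 − r) = (2.3979 − 0.85165×3.3142)/0.14835 = -2.8623 → z₀ = 0.05714 m
V₃ = V₁ · ln(z₃/z₀)/ln(z₁/z₀) = 12.4 × 8.4533/5.2602 = 19.9272 m/s

19.9 m/s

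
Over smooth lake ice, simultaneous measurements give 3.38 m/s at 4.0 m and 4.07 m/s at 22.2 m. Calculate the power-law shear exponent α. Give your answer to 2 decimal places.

α ≈ 0.11

Power law: V₂/V₁ = (z₂/z₁)^α ⇒ α = ln(V₂/V₁) / ln(z₂/z₁)
α = ln(4.07/3.38) / ln(22.2/4.0) = ln(1.2041) / ln(5.5500)
  = 0.18577 / 1.71380 = 0.10840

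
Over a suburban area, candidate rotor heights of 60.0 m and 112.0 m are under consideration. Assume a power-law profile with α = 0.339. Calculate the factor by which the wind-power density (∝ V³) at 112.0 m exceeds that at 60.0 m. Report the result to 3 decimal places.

Speed ratio: V_B/V_A = (z_B/z_A)^α = (112.0/60.0)^0.339 = (1.8667)^0.339 = 1.23564
Power-density ratio: P_B/P_A = (V_B/V_A)³ = (1.23564)³ = 1.88658

1.887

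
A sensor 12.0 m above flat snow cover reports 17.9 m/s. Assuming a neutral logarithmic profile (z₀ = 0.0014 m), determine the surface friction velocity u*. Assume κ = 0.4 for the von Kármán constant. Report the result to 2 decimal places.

Log law: V(z) = (u*/κ) · ln(z/z₀) ⇒ u* = κ · V / ln(z/z₀)
u* = 0.4 × 17.9 / ln(12.0/0.0014) = 0.4 × 17.9 / 9.0562
   = 7.1600 / 9.0562 = 0.7906 m/s

u* ≈ 0.79 m/s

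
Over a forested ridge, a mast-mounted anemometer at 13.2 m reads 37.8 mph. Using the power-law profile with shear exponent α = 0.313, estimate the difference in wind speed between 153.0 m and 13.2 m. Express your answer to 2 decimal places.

Power law: V₂ = V₁ · (z₂/z₁)^α = 37.8 × (11.5909)^0.313 = 81.3880 mph
ΔV = 81.3880 − 37.8 = 43.5880 mph

43.59 mph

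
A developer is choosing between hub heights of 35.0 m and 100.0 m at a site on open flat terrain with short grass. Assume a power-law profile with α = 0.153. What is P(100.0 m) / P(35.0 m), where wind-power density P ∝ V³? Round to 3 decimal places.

1.619

Speed ratio: V_B/V_A = (z_B/z_A)^α = (100.0/35.0)^0.153 = (2.8571)^0.153 = 1.17424
Power-density ratio: P_B/P_A = (V_B/V_A)³ = (1.17424)³ = 1.61910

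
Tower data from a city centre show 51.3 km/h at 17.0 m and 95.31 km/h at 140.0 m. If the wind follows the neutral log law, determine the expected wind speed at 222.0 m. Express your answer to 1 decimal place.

Log law: V ∝ ln(z/z₀). From the pair, with r = V₁/V₂ = 0.53824,
ln z₀ = (ln z₁ − r·ln z₂)/(1 − r) = (2.8332 − 0.53824×4.9416)/0.46176 = 0.3755 → z₀ = 1.456 m
V₃ = V₁ · ln(z₃/z₀)/ln(z₁/z₀) = 51.3 × 5.0271/2.4577 = 104.9333 km/h

104.9 km/h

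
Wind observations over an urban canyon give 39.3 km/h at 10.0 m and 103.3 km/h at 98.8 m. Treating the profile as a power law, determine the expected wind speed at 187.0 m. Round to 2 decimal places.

First find α: α = ln(V₂/V₁)/ln(z₂/z₁) = ln(103.3/39.3)/ln(98.8/10.0) = 0.96641/2.29051 = 0.4219
Extrapolate from 98.8 m to 187.0 m: V₃ = 103.3 × (187.0/98.8)^0.4219 = 103.3 × 1.3089 = 135.2097 km/h

135.21 km/h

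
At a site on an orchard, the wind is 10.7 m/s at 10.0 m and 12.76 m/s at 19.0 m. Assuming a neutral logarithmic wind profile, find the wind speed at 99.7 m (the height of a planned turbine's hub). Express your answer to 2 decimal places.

18.08 m/s

Log law: V ∝ ln(z/z₀). From the pair, with r = V₁/V₂ = 0.83856,
ln z₀ = (ln z₁ − r·ln z₂)/(1 − r) = (2.3026 − 0.83856×2.9444)/0.16144 = -1.0313 → z₀ = 0.3565 m
V₃ = V₁ · ln(z₃/z₀)/ln(z₁/z₀) = 10.7 × 5.6335/3.3339 = 18.0804 m/s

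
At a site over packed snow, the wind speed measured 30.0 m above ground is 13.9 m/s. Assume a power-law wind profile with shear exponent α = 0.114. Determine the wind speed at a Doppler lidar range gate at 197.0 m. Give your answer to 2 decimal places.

17.23 m/s

Power-law profile: V₂ = V₁ · (z₂/z₁)^α
V₂ = 13.9 × (197.0/30.0)^0.114 = 13.9 × (6.5667)^0.114
    = 13.9 × 1.2393 = 17.2263 m/s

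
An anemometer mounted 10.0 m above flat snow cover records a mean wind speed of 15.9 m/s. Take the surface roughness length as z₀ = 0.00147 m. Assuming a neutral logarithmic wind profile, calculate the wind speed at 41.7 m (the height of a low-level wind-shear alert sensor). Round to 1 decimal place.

Log law: V(z) ∝ ln(z/z₀), so V₂/V₁ = ln(z₂/z₀) / ln(z₁/z₀).
ln(41.7/0.00147) = 10.2530, ln(10.0/0.00147) = 8.8251
V₂ = 15.9 × 10.2530/8.8251 = 15.9 × 1.1618 = 18.4727 m/s

18.5 m/s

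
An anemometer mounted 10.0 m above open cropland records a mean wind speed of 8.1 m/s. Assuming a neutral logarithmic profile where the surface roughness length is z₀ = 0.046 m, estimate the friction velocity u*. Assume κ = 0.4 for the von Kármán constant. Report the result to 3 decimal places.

Log law: V(z) = (u*/κ) · ln(z/z₀) ⇒ u* = κ · V / ln(z/z₀)
u* = 0.4 × 8.1 / ln(10.0/0.046) = 0.4 × 8.1 / 5.3817
   = 3.2400 / 5.3817 = 0.6020 m/s

u* ≈ 0.602 m/s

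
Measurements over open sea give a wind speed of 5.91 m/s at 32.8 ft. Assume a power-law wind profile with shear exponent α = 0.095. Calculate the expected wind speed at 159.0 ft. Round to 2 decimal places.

6.87 m/s

Power-law profile: V₂ = V₁ · (z₂/z₁)^α
V₂ = 5.91 × (159.0/32.8)^0.095 = 5.91 × (4.8476)^0.095
    = 5.91 × 1.1618 = 6.8661 m/s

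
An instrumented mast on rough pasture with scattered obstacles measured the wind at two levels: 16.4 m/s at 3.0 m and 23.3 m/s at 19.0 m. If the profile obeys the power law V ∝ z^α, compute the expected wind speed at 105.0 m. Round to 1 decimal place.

32.3 m/s

First find α: α = ln(V₂/V₁)/ln(z₂/z₁) = ln(23.3/16.4)/ln(19.0/3.0) = 0.35117/1.84583 = 0.1903
Extrapolate from 19.0 m to 105.0 m: V₃ = 23.3 × (105.0/19.0)^0.1903 = 23.3 × 1.3844 = 32.2556 m/s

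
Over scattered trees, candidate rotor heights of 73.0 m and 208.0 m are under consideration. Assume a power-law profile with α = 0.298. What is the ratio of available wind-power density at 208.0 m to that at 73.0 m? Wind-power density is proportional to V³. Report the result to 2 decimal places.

Speed ratio: V_B/V_A = (z_B/z_A)^α = (208.0/73.0)^0.298 = (2.8493)^0.298 = 1.36619
Power-density ratio: P_B/P_A = (V_B/V_A)³ = (1.36619)³ = 2.54999

2.55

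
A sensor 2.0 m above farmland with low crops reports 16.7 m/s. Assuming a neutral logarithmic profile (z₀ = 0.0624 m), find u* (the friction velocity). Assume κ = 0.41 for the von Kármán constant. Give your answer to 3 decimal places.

u* ≈ 1.975 m/s

Log law: V(z) = (u*/κ) · ln(z/z₀) ⇒ u* = κ · V / ln(z/z₀)
u* = 0.41 × 16.7 / ln(2.0/0.0624) = 0.41 × 16.7 / 3.4673
   = 6.8470 / 3.4673 = 1.9747 m/s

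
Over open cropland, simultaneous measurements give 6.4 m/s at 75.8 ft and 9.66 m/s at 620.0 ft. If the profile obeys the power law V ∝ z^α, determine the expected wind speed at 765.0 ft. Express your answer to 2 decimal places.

First find α: α = ln(V₂/V₁)/ln(z₂/z₁) = ln(9.66/6.4)/ln(620.0/75.8) = 0.41170/2.10162 = 0.1959
Extrapolate from 620.0 ft to 765.0 ft: V₃ = 9.66 × (765.0/620.0)^0.1959 = 9.66 × 1.0420 = 10.0660 m/s

10.07 m/s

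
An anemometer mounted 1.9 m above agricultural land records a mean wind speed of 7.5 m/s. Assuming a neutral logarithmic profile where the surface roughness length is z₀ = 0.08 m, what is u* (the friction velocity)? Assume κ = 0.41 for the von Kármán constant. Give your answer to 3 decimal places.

u* ≈ 0.971 m/s

Log law: V(z) = (u*/κ) · ln(z/z₀) ⇒ u* = κ · V / ln(z/z₀)
u* = 0.41 × 7.5 / ln(1.9/0.08) = 0.41 × 7.5 / 3.1676
   = 3.0750 / 3.1676 = 0.9708 m/s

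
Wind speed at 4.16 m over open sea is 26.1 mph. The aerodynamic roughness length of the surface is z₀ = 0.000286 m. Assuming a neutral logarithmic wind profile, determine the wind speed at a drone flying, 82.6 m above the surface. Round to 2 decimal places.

34.24 mph

Log law: V(z) ∝ ln(z/z₀), so V₂/V₁ = ln(z₂/z₀) / ln(z₁/z₀).
ln(82.6/0.000286) = 12.5735, ln(4.16/0.000286) = 9.5850
V₂ = 26.1 × 12.5735/9.5850 = 26.1 × 1.3118 = 34.2377 mph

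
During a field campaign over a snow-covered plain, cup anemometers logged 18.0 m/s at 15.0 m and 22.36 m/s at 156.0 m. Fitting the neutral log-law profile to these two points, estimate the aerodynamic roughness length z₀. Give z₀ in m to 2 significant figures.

z₀ ≈ 0.00095 m

Log law: V(z) ∝ ln(z/z₀). With r = V₁/V₂ = 18.0/22.36 = 0.80501,
r · ln(z₂/z₀) = ln(z₁/z₀) ⇒ ln z₀ = (ln z₁ − r·ln z₂)/(1 − r)
ln z₀ = (2.70805 − 0.80501×5.04986) / 0.19499 = -6.9600
z₀ = exp(-6.9600) = 0.0009491 m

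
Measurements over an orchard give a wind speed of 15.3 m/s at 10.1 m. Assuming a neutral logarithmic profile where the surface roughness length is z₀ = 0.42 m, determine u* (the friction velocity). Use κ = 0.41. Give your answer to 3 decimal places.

u* ≈ 1.973 m/s

Log law: V(z) = (u*/κ) · ln(z/z₀) ⇒ u* = κ · V / ln(z/z₀)
u* = 0.41 × 15.3 / ln(10.1/0.42) = 0.41 × 15.3 / 3.1800
   = 6.2730 / 3.1800 = 1.9726 m/s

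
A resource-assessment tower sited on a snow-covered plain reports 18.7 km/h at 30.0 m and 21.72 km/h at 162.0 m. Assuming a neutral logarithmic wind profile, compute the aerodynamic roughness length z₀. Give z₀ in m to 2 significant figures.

z₀ ≈ 0.00088 m

Log law: V(z) ∝ ln(z/z₀). With r = V₁/V₂ = 18.7/21.72 = 0.86096,
r · ln(z₂/z₀) = ln(z₁/z₀) ⇒ ln z₀ = (ln z₁ − r·ln z₂)/(1 − r)
ln z₀ = (3.40120 − 0.86096×5.08760) / 0.13904 = -7.0411
z₀ = exp(-7.0411) = 0.0008752 m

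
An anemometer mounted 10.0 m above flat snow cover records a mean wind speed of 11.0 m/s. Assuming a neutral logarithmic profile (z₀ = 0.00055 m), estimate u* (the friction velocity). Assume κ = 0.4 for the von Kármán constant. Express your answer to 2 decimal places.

u* ≈ 0.45 m/s

Log law: V(z) = (u*/κ) · ln(z/z₀) ⇒ u* = κ · V / ln(z/z₀)
u* = 0.4 × 11.0 / ln(10.0/0.00055) = 0.4 × 11.0 / 9.8082
   = 4.4000 / 9.8082 = 0.4486 m/s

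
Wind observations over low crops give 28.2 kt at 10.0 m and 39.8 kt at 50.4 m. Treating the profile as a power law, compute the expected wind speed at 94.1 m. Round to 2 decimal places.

45.46 kt

First find α: α = ln(V₂/V₁)/ln(z₂/z₁) = ln(39.8/28.2)/ln(50.4/10.0) = 0.34454/1.61741 = 0.2130
Extrapolate from 50.4 m to 94.1 m: V₃ = 39.8 × (94.1/50.4)^0.2130 = 39.8 × 1.1423 = 45.4618 kt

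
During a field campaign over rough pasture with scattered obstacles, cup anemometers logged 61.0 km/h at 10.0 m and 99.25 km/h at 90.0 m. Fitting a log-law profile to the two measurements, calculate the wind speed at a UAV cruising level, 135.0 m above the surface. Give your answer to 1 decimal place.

Log law: V ∝ ln(z/z₀). From the pair, with r = V₁/V₂ = 0.61461,
ln z₀ = (ln z₁ − r·ln z₂)/(1 − r) = (2.3026 − 0.61461×4.4998)/0.38539 = -1.2015 → z₀ = 0.3007 m
V₃ = V₁ · ln(z₃/z₀)/ln(z₁/z₀) = 61.0 × 6.1068/3.5041 = 106.3085 km/h

106.3 km/h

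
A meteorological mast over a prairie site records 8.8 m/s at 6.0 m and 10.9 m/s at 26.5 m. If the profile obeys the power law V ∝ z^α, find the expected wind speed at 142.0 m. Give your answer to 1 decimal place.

First find α: α = ln(V₂/V₁)/ln(z₂/z₁) = ln(10.9/8.8)/ln(26.5/6.0) = 0.21401/1.48539 = 0.1441
Extrapolate from 26.5 m to 142.0 m: V₃ = 10.9 × (142.0/26.5)^0.1441 = 10.9 × 1.2736 = 13.8824 m/s

13.9 m/s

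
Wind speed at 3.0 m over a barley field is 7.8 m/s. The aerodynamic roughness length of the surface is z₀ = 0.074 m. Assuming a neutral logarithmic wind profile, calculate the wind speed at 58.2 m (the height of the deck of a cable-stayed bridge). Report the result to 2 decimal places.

14.05 m/s

Log law: V(z) ∝ ln(z/z₀), so V₂/V₁ = ln(z₂/z₀) / ln(z₁/z₀).
ln(58.2/0.074) = 6.6676, ln(3.0/0.074) = 3.7023
V₂ = 7.8 × 6.6676/3.7023 = 7.8 × 1.8009 = 14.0472 m/s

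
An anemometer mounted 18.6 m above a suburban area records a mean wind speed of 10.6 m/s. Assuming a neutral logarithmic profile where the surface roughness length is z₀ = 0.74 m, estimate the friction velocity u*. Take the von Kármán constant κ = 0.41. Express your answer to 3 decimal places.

Log law: V(z) = (u*/κ) · ln(z/z₀) ⇒ u* = κ · V / ln(z/z₀)
u* = 0.41 × 10.6 / ln(18.6/0.74) = 0.41 × 10.6 / 3.2243
   = 4.3460 / 3.2243 = 1.3479 m/s

u* ≈ 1.348 m/s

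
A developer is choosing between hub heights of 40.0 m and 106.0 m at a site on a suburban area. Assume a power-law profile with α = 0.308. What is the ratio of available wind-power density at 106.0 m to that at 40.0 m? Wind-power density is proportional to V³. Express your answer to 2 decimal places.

2.46

Speed ratio: V_B/V_A = (z_B/z_A)^α = (106.0/40.0)^0.308 = (2.6500)^0.308 = 1.35008
Power-density ratio: P_B/P_A = (V_B/V_A)³ = (1.35008)³ = 2.46082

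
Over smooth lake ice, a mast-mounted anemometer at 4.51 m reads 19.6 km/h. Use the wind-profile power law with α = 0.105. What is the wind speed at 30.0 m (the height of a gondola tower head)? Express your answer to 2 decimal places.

Power-law profile: V₂ = V₁ · (z₂/z₁)^α
V₂ = 19.6 × (30.0/4.51)^0.105 = 19.6 × (6.6519)^0.105
    = 19.6 × 1.2201 = 23.9147 km/h

23.91 km/h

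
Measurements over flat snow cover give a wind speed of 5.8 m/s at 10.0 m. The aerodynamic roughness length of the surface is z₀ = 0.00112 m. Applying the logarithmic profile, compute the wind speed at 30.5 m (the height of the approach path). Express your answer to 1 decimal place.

6.5 m/s

Log law: V(z) ∝ ln(z/z₀), so V₂/V₁ = ln(z₂/z₀) / ln(z₁/z₀).
ln(30.5/0.00112) = 10.2122, ln(10.0/0.00112) = 9.0970
V₂ = 5.8 × 10.2122/9.0970 = 5.8 × 1.1226 = 6.5110 m/s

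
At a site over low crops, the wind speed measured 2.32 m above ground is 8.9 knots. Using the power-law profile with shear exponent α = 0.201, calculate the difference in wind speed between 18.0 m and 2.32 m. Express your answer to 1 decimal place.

4.5 knots

Power law: V₂ = V₁ · (z₂/z₁)^α = 8.9 × (7.7586)^0.201 = 13.4350 knots
ΔV = 13.4350 − 8.9 = 4.5350 knots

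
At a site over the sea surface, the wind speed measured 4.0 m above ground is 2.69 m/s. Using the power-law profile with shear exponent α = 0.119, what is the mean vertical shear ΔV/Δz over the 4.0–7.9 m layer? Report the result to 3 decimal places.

Power law: V₂ = V₁ · (z₂/z₁)^α = 2.69 × (1.9750)^0.119 = 2.9169 m/s
ΔV/Δz = (2.9169 − 2.69)/(7.9 − 4.0) = 0.2269/3.9000 = 0.05819 m/s/m

0.058 m/s/m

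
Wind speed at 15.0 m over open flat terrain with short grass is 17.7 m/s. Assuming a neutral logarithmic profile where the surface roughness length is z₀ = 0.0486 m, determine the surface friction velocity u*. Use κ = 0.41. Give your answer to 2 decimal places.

u* ≈ 1.27 m/s

Log law: V(z) = (u*/κ) · ln(z/z₀) ⇒ u* = κ · V / ln(z/z₀)
u* = 0.41 × 17.7 / ln(15.0/0.0486) = 0.41 × 17.7 / 5.7322
   = 7.2570 / 5.7322 = 1.2660 m/s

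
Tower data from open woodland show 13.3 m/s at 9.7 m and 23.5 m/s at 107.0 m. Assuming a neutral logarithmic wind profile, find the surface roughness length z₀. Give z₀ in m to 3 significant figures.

z₀ ≈ 0.424 m

Log law: V(z) ∝ ln(z/z₀). With r = V₁/V₂ = 13.3/23.5 = 0.56596,
r · ln(z₂/z₀) = ln(z₁/z₀) ⇒ ln z₀ = (ln z₁ − r·ln z₂)/(1 − r)
ln z₀ = (2.27213 − 0.56596×4.67283) / 0.43404 = -0.8582
z₀ = exp(-0.8582) = 0.4239 m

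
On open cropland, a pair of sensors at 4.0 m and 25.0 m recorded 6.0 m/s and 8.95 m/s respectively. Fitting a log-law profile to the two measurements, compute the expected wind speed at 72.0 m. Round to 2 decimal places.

10.65 m/s

Log law: V ∝ ln(z/z₀). From the pair, with r = V₁/V₂ = 0.67039,
ln z₀ = (ln z₁ − r·ln z₂)/(1 − r) = (1.3863 − 0.67039×3.2189)/0.32961 = -2.3410 → z₀ = 0.09623 m
V₃ = V₁ · ln(z₃/z₀)/ln(z₁/z₀) = 6.0 × 6.6177/3.7273 = 10.6528 m/s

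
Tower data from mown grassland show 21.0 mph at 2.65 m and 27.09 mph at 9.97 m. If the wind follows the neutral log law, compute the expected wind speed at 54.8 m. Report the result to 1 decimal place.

34.9 mph

Log law: V ∝ ln(z/z₀). From the pair, with r = V₁/V₂ = 0.77519,
ln z₀ = (ln z₁ − r·ln z₂)/(1 − r) = (0.9746 − 0.77519×2.2996)/0.22481 = -3.5945 → z₀ = 0.02748 m
V₃ = V₁ · ln(z₃/z₀)/ln(z₁/z₀) = 21.0 × 7.5982/4.5690 = 34.9223 mph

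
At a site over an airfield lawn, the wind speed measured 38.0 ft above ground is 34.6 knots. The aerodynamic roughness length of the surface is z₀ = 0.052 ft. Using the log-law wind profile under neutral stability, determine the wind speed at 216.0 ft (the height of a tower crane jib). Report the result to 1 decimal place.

43.7 knots

Log law: V(z) ∝ ln(z/z₀), so V₂/V₁ = ln(z₂/z₀) / ln(z₁/z₀).
ln(216.0/0.052) = 8.3318, ln(38.0/0.052) = 6.5941
V₂ = 34.6 × 8.3318/6.5941 = 34.6 × 1.2635 = 43.7179 knots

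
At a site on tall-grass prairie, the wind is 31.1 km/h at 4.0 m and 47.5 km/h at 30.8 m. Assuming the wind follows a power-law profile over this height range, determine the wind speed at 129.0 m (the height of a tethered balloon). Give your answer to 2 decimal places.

First find α: α = ln(V₂/V₁)/ln(z₂/z₁) = ln(47.5/31.1)/ln(30.8/4.0) = 0.42352/2.04122 = 0.2075
Extrapolate from 30.8 m to 129.0 m: V₃ = 47.5 × (129.0/30.8)^0.2075 = 47.5 × 1.3461 = 63.9377 km/h

63.94 km/h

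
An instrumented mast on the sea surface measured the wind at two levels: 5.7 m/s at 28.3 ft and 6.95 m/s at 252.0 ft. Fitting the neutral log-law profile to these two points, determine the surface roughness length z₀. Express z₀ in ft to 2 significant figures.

z₀ ≈ 0.0013 ft

Log law: V(z) ∝ ln(z/z₀). With r = V₁/V₂ = 5.7/6.95 = 0.82014,
r · ln(z₂/z₀) = ln(z₁/z₀) ⇒ ln z₀ = (ln z₁ − r·ln z₂)/(1 − r)
ln z₀ = (3.34286 − 0.82014×5.52943) / 0.17986 = -6.6279
z₀ = exp(-6.6279) = 0.001323 ft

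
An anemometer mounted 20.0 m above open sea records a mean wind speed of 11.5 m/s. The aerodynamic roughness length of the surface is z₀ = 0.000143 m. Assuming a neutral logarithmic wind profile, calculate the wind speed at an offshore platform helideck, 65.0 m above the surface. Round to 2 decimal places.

12.64 m/s

Log law: V(z) ∝ ln(z/z₀), so V₂/V₁ = ln(z₂/z₀) / ln(z₁/z₀).
ln(65.0/0.000143) = 13.0271, ln(20.0/0.000143) = 11.8484
V₂ = 11.5 × 13.0271/11.8484 = 11.5 × 1.0995 = 12.6440 m/s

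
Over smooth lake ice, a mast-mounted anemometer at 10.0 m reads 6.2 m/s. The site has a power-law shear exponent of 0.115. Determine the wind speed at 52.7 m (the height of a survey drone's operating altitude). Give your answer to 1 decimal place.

7.5 m/s

Power-law profile: V₂ = V₁ · (z₂/z₁)^α
V₂ = 6.2 × (52.7/10.0)^0.115 = 6.2 × (5.2700)^0.115
    = 6.2 × 1.2106 = 7.5059 m/s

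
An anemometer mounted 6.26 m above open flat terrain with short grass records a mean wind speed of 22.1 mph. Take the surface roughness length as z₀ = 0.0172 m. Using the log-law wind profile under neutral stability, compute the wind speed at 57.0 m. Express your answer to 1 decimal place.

Log law: V(z) ∝ ln(z/z₀), so V₂/V₁ = ln(z₂/z₀) / ln(z₁/z₀).
ln(57.0/0.0172) = 8.1059, ln(6.26/0.0172) = 5.8970
V₂ = 22.1 × 8.1059/5.8970 = 22.1 × 1.3746 = 30.3781 mph

30.4 mph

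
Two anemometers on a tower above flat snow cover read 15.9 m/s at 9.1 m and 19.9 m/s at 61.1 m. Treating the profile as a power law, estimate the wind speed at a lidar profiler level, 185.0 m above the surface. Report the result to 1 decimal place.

First find α: α = ln(V₂/V₁)/ln(z₂/z₁) = ln(19.9/15.9)/ln(61.1/9.1) = 0.22440/1.90424 = 0.1178
Extrapolate from 61.1 m to 185.0 m: V₃ = 19.9 × (185.0/61.1)^0.1178 = 19.9 × 1.1395 = 22.6752 m/s

22.7 m/s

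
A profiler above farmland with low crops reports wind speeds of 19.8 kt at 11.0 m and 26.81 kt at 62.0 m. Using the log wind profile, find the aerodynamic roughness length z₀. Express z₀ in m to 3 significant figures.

Log law: V(z) ∝ ln(z/z₀). With r = V₁/V₂ = 19.8/26.81 = 0.73853,
r · ln(z₂/z₀) = ln(z₁/z₀) ⇒ ln z₀ = (ln z₁ − r·ln z₂)/(1 − r)
ln z₀ = (2.39790 − 0.73853×4.12713) / 0.26147 = -2.4864
z₀ = exp(-2.4864) = 0.08321 m

z₀ ≈ 0.0832 m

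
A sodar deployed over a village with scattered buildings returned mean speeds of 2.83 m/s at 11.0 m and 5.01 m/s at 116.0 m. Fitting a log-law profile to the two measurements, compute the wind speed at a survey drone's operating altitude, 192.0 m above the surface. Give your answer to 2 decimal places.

Log law: V ∝ ln(z/z₀). From the pair, with r = V₁/V₂ = 0.56487,
ln z₀ = (ln z₁ − r·ln z₂)/(1 − r) = (2.3979 − 0.56487×4.7536)/0.43513 = -0.6602 → z₀ = 0.5168 m
V₃ = V₁ · ln(z₃/z₀)/ln(z₁/z₀) = 2.83 × 5.9177/3.0581 = 5.4763 m/s

5.48 m/s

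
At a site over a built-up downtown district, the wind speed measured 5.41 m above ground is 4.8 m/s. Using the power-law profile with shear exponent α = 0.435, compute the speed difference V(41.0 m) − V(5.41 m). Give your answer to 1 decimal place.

Power law: V₂ = V₁ · (z₂/z₁)^α = 4.8 × (7.5786)^0.435 = 11.5841 m/s
ΔV = 11.5841 − 4.8 = 6.7841 m/s

6.8 m/s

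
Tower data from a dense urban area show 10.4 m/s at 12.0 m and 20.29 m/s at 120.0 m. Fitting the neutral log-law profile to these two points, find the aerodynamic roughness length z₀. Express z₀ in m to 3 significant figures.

z₀ ≈ 1.07 m

Log law: V(z) ∝ ln(z/z₀). With r = V₁/V₂ = 10.4/20.29 = 0.51257,
r · ln(z₂/z₀) = ln(z₁/z₀) ⇒ ln z₀ = (ln z₁ − r·ln z₂)/(1 − r)
ln z₀ = (2.48491 − 0.51257×4.78749) / 0.48743 = 0.0636
z₀ = exp(0.0636) = 1.066 m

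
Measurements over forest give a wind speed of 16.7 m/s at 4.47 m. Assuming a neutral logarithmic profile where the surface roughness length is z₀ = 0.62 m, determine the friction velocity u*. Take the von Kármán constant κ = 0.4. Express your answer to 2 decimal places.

Log law: V(z) = (u*/κ) · ln(z/z₀) ⇒ u* = κ · V / ln(z/z₀)
u* = 0.4 × 16.7 / ln(4.47/0.62) = 0.4 × 16.7 / 1.9754
   = 6.6800 / 1.9754 = 3.3816 m/s

u* ≈ 3.38 m/s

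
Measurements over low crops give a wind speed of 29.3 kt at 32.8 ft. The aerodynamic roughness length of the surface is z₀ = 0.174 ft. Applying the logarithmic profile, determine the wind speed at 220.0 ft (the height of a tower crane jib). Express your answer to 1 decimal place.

39.9 kt

Log law: V(z) ∝ ln(z/z₀), so V₂/V₁ = ln(z₂/z₀) / ln(z₁/z₀).
ln(220.0/0.174) = 7.1423, ln(32.8/0.174) = 5.2391
V₂ = 29.3 × 7.1423/5.2391 = 29.3 × 1.3633 = 39.9437 kt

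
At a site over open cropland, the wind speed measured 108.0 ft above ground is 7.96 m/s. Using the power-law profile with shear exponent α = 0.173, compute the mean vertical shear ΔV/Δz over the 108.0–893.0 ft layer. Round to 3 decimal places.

0.004 m/s/ft

Power law: V₂ = V₁ · (z₂/z₁)^α = 7.96 × (8.2685)^0.173 = 11.4717 m/s
ΔV/Δz = (11.4717 − 7.96)/(893.0 − 108.0) = 3.5117/785.0000 = 0.00447 m/s/ft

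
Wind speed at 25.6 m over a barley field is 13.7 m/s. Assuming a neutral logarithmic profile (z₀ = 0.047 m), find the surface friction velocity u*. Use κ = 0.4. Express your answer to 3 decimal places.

Log law: V(z) = (u*/κ) · ln(z/z₀) ⇒ u* = κ · V / ln(z/z₀)
u* = 0.4 × 13.7 / ln(25.6/0.047) = 0.4 × 13.7 / 6.3002
   = 5.4800 / 6.3002 = 0.8698 m/s

u* ≈ 0.870 m/s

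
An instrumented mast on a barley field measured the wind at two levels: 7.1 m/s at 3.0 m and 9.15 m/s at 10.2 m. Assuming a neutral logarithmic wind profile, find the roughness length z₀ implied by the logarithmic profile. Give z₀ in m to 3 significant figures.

Log law: V(z) ∝ ln(z/z₀). With r = V₁/V₂ = 7.1/9.15 = 0.77596,
r · ln(z₂/z₀) = ln(z₁/z₀) ⇒ ln z₀ = (ln z₁ − r·ln z₂)/(1 − r)
ln z₀ = (1.09861 − 0.77596×2.32239) / 0.22404 = -3.1398
z₀ = exp(-3.1398) = 0.04329 m

z₀ ≈ 0.0433 m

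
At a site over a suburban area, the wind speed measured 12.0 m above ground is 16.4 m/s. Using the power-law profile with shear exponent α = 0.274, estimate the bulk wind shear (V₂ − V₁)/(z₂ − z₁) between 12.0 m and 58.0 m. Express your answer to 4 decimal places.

0.1925 m/s/m

Power law: V₂ = V₁ · (z₂/z₁)^α = 16.4 × (4.8333)^0.274 = 25.2538 m/s
ΔV/Δz = (25.2538 − 16.4)/(58.0 − 12.0) = 8.8538/46.0000 = 0.19247 m/s/m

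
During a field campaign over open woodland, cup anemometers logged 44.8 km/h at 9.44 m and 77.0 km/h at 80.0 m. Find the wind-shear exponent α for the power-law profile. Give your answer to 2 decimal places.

Power law: V₂/V₁ = (z₂/z₁)^α ⇒ α = ln(V₂/V₁) / ln(z₂/z₁)
α = ln(77.0/44.8) / ln(80.0/9.44) = ln(1.7188) / ln(8.4746)
  = 0.54160 / 2.13707 = 0.25343

α ≈ 0.25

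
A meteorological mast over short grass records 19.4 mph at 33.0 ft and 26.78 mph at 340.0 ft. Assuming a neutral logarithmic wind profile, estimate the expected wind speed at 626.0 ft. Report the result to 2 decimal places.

Log law: V ∝ ln(z/z₀). From the pair, with r = V₁/V₂ = 0.72442,
ln z₀ = (ln z₁ − r·ln z₂)/(1 − r) = (3.4965 − 0.72442×5.8289)/0.27558 = -2.6348 → z₀ = 0.07173 ft
V₃ = V₁ · ln(z₃/z₀)/ln(z₁/z₀) = 19.4 × 9.0742/6.1313 = 28.7114 mph

28.71 mph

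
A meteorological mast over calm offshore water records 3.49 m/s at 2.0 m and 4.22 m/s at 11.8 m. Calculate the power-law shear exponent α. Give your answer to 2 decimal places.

α ≈ 0.11

Power law: V₂/V₁ = (z₂/z₁)^α ⇒ α = ln(V₂/V₁) / ln(z₂/z₁)
α = ln(4.22/3.49) / ln(11.8/2.0) = ln(1.2092) / ln(5.9000)
  = 0.18993 / 1.77495 = 0.10701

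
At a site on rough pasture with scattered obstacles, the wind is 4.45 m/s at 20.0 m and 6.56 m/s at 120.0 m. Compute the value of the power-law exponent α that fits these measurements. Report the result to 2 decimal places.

α ≈ 0.22

Power law: V₂/V₁ = (z₂/z₁)^α ⇒ α = ln(V₂/V₁) / ln(z₂/z₁)
α = ln(6.56/4.45) / ln(120.0/20.0) = ln(1.4742) / ln(6.0000)
  = 0.38809 / 1.79176 = 0.21660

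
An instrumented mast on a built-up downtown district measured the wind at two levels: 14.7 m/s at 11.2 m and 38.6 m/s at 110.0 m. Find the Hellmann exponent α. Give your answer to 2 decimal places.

Power law: V₂/V₁ = (z₂/z₁)^α ⇒ α = ln(V₂/V₁) / ln(z₂/z₁)
α = ln(38.6/14.7) / ln(110.0/11.2) = ln(2.6259) / ln(9.8214)
  = 0.96540 / 2.28457 = 0.42258

α ≈ 0.42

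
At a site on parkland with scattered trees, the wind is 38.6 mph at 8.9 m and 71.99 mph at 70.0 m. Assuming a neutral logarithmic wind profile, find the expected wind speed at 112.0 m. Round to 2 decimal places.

Log law: V ∝ ln(z/z₀). From the pair, with r = V₁/V₂ = 0.53619,
ln z₀ = (ln z₁ − r·ln z₂)/(1 − r) = (2.1861 − 0.53619×4.2485)/0.46381 = -0.1982 → z₀ = 0.8202 m
V₃ = V₁ · ln(z₃/z₀)/ln(z₁/z₀) = 38.6 × 4.9167/2.3843 = 79.5991 mph

79.60 mph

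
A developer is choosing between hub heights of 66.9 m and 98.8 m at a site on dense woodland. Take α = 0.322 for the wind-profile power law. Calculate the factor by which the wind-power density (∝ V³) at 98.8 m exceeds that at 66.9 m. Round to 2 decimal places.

1.46

Speed ratio: V_B/V_A = (z_B/z_A)^α = (98.8/66.9)^0.322 = (1.4768)^0.322 = 1.13377
Power-density ratio: P_B/P_A = (V_B/V_A)³ = (1.13377)³ = 1.45738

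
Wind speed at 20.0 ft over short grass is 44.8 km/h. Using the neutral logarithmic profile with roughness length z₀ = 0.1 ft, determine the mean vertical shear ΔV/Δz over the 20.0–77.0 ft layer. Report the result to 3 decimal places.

Log law: V₂ = V₁ · ln(z₂/z₀)/ln(z₁/z₀) = 44.8 × 6.6464/5.2983 = 56.1987 km/h
ΔV/Δz = (56.1987 − 44.8)/(77.0 − 20.0) = 11.3987/57.0000 = 0.19998 km/h/ft

0.200 km/h/ft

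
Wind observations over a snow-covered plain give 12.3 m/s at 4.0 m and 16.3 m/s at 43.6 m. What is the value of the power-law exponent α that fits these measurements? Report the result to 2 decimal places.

α ≈ 0.12

Power law: V₂/V₁ = (z₂/z₁)^α ⇒ α = ln(V₂/V₁) / ln(z₂/z₁)
α = ln(16.3/12.3) / ln(43.6/4.0) = ln(1.3252) / ln(10.9000)
  = 0.28157 / 2.38876 = 0.11787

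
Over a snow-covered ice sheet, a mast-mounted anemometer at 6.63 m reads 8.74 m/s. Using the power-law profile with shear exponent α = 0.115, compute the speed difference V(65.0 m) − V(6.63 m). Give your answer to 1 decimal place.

Power law: V₂ = V₁ · (z₂/z₁)^α = 8.74 × (9.8039)^0.115 = 11.3638 m/s
ΔV = 11.3638 − 8.74 = 2.6238 m/s

2.6 m/s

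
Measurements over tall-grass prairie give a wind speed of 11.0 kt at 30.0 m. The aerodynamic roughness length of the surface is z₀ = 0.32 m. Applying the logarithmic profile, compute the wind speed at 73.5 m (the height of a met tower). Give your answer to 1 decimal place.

Log law: V(z) ∝ ln(z/z₀), so V₂/V₁ = ln(z₂/z₀) / ln(z₁/z₀).
ln(73.5/0.32) = 5.4367, ln(30.0/0.32) = 4.5406
V₂ = 11.0 × 5.4367/4.5406 = 11.0 × 1.1973 = 13.1708 kt

13.2 kt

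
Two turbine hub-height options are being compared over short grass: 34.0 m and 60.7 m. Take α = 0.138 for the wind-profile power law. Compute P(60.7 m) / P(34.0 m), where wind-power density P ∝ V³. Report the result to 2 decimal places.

Speed ratio: V_B/V_A = (z_B/z_A)^α = (60.7/34.0)^0.138 = (1.7853)^0.138 = 1.08327
Power-density ratio: P_B/P_A = (V_B/V_A)³ = (1.08327)³ = 1.27118

1.27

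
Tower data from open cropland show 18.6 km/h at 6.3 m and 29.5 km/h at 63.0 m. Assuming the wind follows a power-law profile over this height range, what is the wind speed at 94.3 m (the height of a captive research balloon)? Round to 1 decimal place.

32.0 km/h

First find α: α = ln(V₂/V₁)/ln(z₂/z₁) = ln(29.5/18.6)/ln(63.0/6.3) = 0.46123/2.30259 = 0.2003
Extrapolate from 63.0 m to 94.3 m: V₃ = 29.5 × (94.3/63.0)^0.2003 = 29.5 × 1.0841 = 31.9824 km/h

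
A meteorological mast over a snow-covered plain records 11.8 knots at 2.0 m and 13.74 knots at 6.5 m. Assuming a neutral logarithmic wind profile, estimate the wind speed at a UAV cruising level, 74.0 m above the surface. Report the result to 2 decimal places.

Log law: V ∝ ln(z/z₀). From the pair, with r = V₁/V₂ = 0.85881,
ln z₀ = (ln z₁ − r·ln z₂)/(1 − r) = (0.6931 − 0.85881×1.8718)/0.14119 = -6.4760 → z₀ = 0.001540 m
V₃ = V₁ · ln(z₃/z₀)/ln(z₁/z₀) = 11.8 × 10.7801/7.1691 = 17.7434 knots

17.74 knots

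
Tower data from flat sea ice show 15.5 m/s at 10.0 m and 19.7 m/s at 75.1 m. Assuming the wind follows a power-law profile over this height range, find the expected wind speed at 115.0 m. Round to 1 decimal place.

First find α: α = ln(V₂/V₁)/ln(z₂/z₁) = ln(19.7/15.5)/ln(75.1/10.0) = 0.23978/2.01624 = 0.1189
Extrapolate from 75.1 m to 115.0 m: V₃ = 19.7 × (115.0/75.1)^0.1189 = 19.7 × 1.0520 = 20.7240 m/s

20.7 m/s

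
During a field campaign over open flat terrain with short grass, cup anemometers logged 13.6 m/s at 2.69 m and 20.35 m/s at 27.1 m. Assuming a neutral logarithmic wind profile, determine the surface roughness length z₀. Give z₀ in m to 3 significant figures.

z₀ ≈ 0.0256 m

Log law: V(z) ∝ ln(z/z₀). With r = V₁/V₂ = 13.6/20.35 = 0.66830,
r · ln(z₂/z₀) = ln(z₁/z₀) ⇒ ln z₀ = (ln z₁ − r·ln z₂)/(1 − r)
ln z₀ = (0.98954 − 0.66830×3.29953) / 0.33170 = -3.6647
z₀ = exp(-3.6647) = 0.02561 m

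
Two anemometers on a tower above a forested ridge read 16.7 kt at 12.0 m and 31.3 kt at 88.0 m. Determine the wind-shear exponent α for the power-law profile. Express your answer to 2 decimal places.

α ≈ 0.32

Power law: V₂/V₁ = (z₂/z₁)^α ⇒ α = ln(V₂/V₁) / ln(z₂/z₁)
α = ln(31.3/16.7) / ln(88.0/12.0) = ln(1.8743) / ln(7.3333)
  = 0.62821 / 1.99243 = 0.31530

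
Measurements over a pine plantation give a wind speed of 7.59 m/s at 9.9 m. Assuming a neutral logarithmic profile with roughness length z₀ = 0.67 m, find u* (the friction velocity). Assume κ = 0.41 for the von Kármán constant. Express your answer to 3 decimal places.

Log law: V(z) = (u*/κ) · ln(z/z₀) ⇒ u* = κ · V / ln(z/z₀)
u* = 0.41 × 7.59 / ln(9.9/0.67) = 0.41 × 7.59 / 2.6930
   = 3.1119 / 2.6930 = 1.1555 m/s

u* ≈ 1.156 m/s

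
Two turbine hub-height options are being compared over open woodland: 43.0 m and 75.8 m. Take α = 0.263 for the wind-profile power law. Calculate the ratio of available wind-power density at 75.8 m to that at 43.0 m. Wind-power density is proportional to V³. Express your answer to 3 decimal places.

1.564

Speed ratio: V_B/V_A = (z_B/z_A)^α = (75.8/43.0)^0.263 = (1.7628)^0.263 = 1.16078
Power-density ratio: P_B/P_A = (V_B/V_A)³ = (1.16078)³ = 1.56406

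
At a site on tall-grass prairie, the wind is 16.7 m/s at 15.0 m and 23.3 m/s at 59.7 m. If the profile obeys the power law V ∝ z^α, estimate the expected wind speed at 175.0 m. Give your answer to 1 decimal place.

30.2 m/s

First find α: α = ln(V₂/V₁)/ln(z₂/z₁) = ln(23.3/16.7)/ln(59.7/15.0) = 0.33304/1.38128 = 0.2411
Extrapolate from 59.7 m to 175.0 m: V₃ = 23.3 × (175.0/59.7)^0.2411 = 23.3 × 1.2960 = 30.1975 m/s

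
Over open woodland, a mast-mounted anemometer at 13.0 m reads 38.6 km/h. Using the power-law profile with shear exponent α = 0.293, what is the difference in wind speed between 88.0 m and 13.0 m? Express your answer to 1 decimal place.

Power law: V₂ = V₁ · (z₂/z₁)^α = 38.6 × (6.7692)^0.293 = 67.5982 km/h
ΔV = 67.5982 − 38.6 = 28.9982 km/h

29.0 km/h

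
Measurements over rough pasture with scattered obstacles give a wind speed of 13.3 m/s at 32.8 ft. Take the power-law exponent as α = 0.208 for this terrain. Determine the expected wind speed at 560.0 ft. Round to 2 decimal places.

Power-law profile: V₂ = V₁ · (z₂/z₁)^α
V₂ = 13.3 × (560.0/32.8)^0.208 = 13.3 × (17.0732)^0.208
    = 13.3 × 1.8044 = 23.9979 m/s

24.00 m/s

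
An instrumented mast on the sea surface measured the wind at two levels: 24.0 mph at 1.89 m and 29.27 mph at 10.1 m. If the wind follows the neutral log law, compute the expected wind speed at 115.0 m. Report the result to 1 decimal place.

36.9 mph

Log law: V ∝ ln(z/z₀). From the pair, with r = V₁/V₂ = 0.81995,
ln z₀ = (ln z₁ − r·ln z₂)/(1 − r) = (0.6366 − 0.81995×2.3125)/0.18005 = -6.9959 → z₀ = 0.0009157 m
V₃ = V₁ · ln(z₃/z₀)/ln(z₁/z₀) = 24.0 × 11.7408/7.6324 = 36.9186 mph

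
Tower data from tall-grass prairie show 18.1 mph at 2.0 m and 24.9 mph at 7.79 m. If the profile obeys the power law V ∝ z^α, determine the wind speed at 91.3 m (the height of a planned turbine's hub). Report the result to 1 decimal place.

44.4 mph

First find α: α = ln(V₂/V₁)/ln(z₂/z₁) = ln(24.9/18.1)/ln(7.79/2.0) = 0.31896/1.35969 = 0.2346
Extrapolate from 7.79 m to 91.3 m: V₃ = 24.9 × (91.3/7.79)^0.2346 = 24.9 × 1.7814 = 44.3556 mph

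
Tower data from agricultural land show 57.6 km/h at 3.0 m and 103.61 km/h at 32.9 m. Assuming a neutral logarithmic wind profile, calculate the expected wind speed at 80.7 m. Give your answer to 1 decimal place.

Log law: V ∝ ln(z/z₀). From the pair, with r = V₁/V₂ = 0.55593,
ln z₀ = (ln z₁ − r·ln z₂)/(1 − r) = (1.0986 − 0.55593×3.4935)/0.44407 = -1.8995 → z₀ = 0.1496 m
V₃ = V₁ · ln(z₃/z₀)/ln(z₁/z₀) = 57.6 × 6.2903/2.9981 = 120.8483 km/h

120.8 km/h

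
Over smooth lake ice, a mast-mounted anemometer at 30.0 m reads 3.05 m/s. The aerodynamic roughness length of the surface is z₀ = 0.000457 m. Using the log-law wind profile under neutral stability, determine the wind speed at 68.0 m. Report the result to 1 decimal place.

Log law: V(z) ∝ ln(z/z₀), so V₂/V₁ = ln(z₂/z₀) / ln(z₁/z₀).
ln(68.0/0.000457) = 11.9103, ln(30.0/0.000457) = 11.0920
V₂ = 3.05 × 11.9103/11.0920 = 3.05 × 1.0738 = 3.2750 m/s

3.3 m/s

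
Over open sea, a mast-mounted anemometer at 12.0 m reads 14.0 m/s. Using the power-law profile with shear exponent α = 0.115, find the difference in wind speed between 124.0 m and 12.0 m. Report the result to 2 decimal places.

Power law: V₂ = V₁ · (z₂/z₁)^α = 14.0 × (10.3333)^0.115 = 18.3133 m/s
ΔV = 18.3133 − 14.0 = 4.3133 m/s

4.31 m/s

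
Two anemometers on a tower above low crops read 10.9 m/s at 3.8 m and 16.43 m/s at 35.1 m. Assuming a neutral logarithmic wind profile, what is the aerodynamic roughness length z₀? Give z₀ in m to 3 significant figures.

Log law: V(z) ∝ ln(z/z₀). With r = V₁/V₂ = 10.9/16.43 = 0.66342,
r · ln(z₂/z₀) = ln(z₁/z₀) ⇒ ln z₀ = (ln z₁ − r·ln z₂)/(1 − r)
ln z₀ = (1.33500 − 0.66342×3.55820) / 0.33658 = -3.0471
z₀ = exp(-3.0471) = 0.04750 m

z₀ ≈ 0.0475 m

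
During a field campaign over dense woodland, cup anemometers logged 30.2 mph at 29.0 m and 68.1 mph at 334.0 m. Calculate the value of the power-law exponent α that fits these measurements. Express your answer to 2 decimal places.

α ≈ 0.33

Power law: V₂/V₁ = (z₂/z₁)^α ⇒ α = ln(V₂/V₁) / ln(z₂/z₁)
α = ln(68.1/30.2) / ln(334.0/29.0) = ln(2.2550) / ln(11.5172)
  = 0.81314 / 2.44385 = 0.33273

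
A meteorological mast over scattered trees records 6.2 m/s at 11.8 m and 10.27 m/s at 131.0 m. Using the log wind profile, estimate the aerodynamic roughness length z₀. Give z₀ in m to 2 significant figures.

z₀ ≈ 0.30 m

Log law: V(z) ∝ ln(z/z₀). With r = V₁/V₂ = 6.2/10.27 = 0.60370,
r · ln(z₂/z₀) = ln(z₁/z₀) ⇒ ln z₀ = (ln z₁ − r·ln z₂)/(1 − r)
ln z₀ = (2.46810 − 0.60370×4.87520) / 0.39630 = -1.1987
z₀ = exp(-1.1987) = 0.3016 m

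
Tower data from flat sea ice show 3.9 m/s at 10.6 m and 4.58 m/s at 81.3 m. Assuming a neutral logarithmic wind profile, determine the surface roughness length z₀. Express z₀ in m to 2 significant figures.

z₀ ≈ 0.000089 m

Log law: V(z) ∝ ln(z/z₀). With r = V₁/V₂ = 3.9/4.58 = 0.85153,
r · ln(z₂/z₀) = ln(z₁/z₀) ⇒ ln z₀ = (ln z₁ − r·ln z₂)/(1 − r)
ln z₀ = (2.36085 − 0.85153×4.39815) / 0.14847 = -9.3236
z₀ = exp(-9.3236) = 0.00008929 m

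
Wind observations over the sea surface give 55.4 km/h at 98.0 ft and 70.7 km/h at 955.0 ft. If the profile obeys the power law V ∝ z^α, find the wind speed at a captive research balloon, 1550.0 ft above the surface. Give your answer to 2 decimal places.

First find α: α = ln(V₂/V₁)/ln(z₂/z₁) = ln(70.7/55.4)/ln(955.0/98.0) = 0.24387/2.27674 = 0.1071
Extrapolate from 955.0 ft to 1550.0 ft: V₃ = 70.7 × (1550.0/955.0)^0.1071 = 70.7 × 1.0532 = 74.4643 km/h

74.46 km/h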